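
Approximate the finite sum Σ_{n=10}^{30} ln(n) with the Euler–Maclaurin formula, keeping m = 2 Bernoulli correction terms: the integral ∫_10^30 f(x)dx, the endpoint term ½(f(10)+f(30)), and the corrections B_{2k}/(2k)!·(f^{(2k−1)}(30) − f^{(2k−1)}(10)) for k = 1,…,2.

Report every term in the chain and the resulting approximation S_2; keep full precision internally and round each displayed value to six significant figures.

The integral term ∫_10^30 ln(x) dx = 59.0101.
½[f(10) + f(30)] = ½[2.30259 + 3.40120] = 2.85189.
Integral + boundary = 61.8620.
Correction k=1: B_{2}/2! · (f^{(1)}(30) − f^{(1)}(10)) = 1/12 · (0.0333333 − 0.100000) = -0.00555556.
Running total after k=1: 61.8564.
Correction k=2: B_{4}/4! · (f^{(3)}(30) − f^{(3)}(10)) = −1/720 · (7.40741e-05 − 0.00200000) = 2.67490e-06.

S_2 ≈ 61.8564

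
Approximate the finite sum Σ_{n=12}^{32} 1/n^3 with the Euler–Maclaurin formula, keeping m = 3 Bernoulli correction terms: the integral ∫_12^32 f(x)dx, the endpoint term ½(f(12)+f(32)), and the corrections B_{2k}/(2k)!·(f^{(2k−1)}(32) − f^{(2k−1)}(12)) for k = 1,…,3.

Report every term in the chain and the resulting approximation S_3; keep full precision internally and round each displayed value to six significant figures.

S_3 ≈ 0.00330034

Integral: ∫_12^32 1/x^3 dx = 0.00298394.
Endpoint term: (f(12) + f(32))/2 = (0.000578704 + 3.05176e-05)/2 = 0.000304611.
Integral + boundary = 0.00328855.
k=1: B_{2}/(2)! × [f^{(1)}(32) − f^{(1)}(12)] = 1/12 × (-2.86102e-06 − (-0.000144676)) = 1.18179e-05.
After k=1: 0.00330037.
k=2: B_{4}/(4)! × [f^{(3)}(32) − f^{(3)}(12)] = −1/720 × (-5.58794e-08 − (-2.00939e-05)) = -2.78306e-08.
After k=2: 0.00330034.
k=3: B_{6}/(6)! × [f^{(5)}(32) − f^{(5)}(12)] = 1/30240 × (-2.29193e-09 − (-5.86071e-06)) = 1.93731e-10.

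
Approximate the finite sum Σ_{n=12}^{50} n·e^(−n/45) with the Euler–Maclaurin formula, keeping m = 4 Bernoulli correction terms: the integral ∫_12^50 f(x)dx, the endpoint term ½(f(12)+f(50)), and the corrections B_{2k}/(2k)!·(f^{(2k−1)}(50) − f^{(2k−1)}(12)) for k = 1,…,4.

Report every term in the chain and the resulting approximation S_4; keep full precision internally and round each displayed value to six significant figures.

S_4 ≈ 570.082

∫_12^50 x·e^(−x/45) dx evaluates to 557.306.
½[f(12) + f(50)] = ½[9.19114 + 16.4596] = 12.8254.
So far: 570.132.
Correction k=1: B_{2}/2! · (f^{(1)}(50) − f^{(1)}(12)) = 1/12 · (-0.0365770 − 0.561681) = -0.0498548.
Running total after k=1: 570.082.
Correction k=2: B_{4}/4! · (f^{(3)}(50) − f^{(3)}(12)) = −1/720 · (0.000307066 − 0.00103385) = 1.00942e-06.
Running total after k=2: 570.082.
Correction k=3: B_{6}/6! · (f^{(5)}(50) − f^{(5)}(12)) = 1/30240 · (3.12195e-07 − 8.84108e-07) = -1.89125e-11.
Running total after k=3: 570.082.
Correction k=4: B_{8}/8! · (f^{(7)}(50) − f^{(7)}(12)) = −1/1209600 · (2.33458e-10 − 6.21074e-10) = 3.20449e-16.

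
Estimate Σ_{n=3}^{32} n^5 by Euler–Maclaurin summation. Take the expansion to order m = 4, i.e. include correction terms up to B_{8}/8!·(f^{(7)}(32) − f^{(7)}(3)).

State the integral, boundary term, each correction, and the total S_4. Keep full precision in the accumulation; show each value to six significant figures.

Integral: ∫_3^32 x^5 dx = 1.78957e+08.
½[f(3) + f(32)] = ½[243.000 + 3.35544e+07] = 1.67773e+07.
Running total after boundary: 1.95734e+08.
Correction k=1: B_{2}/2! · (f^{(1)}(32) − f^{(1)}(3)) = 1/12 · (5.24288e+06 − 405.000) = 436873.
Running total after k=1: 1.96171e+08.
Correction k=2: B_{4}/4! · (f^{(3)}(32) − f^{(3)}(3)) = −1/720 · (61440.0 − 540.000) = -84.5833.
Running total after k=2: 1.96171e+08.
Correction k=3: B_{6}/6! · (f^{(5)}(32) − f^{(5)}(3)) = 1/30240 · (120.000 − 120.000) = 0.00000.
Running total after k=3: 1.96171e+08.
Correction k=4: B_{8}/8! · (f^{(7)}(32) − f^{(7)}(3)) = −1/1209600 · (0.00000 − 0.00000) = 0.00000.

S_4 ≈ 1.96171e+08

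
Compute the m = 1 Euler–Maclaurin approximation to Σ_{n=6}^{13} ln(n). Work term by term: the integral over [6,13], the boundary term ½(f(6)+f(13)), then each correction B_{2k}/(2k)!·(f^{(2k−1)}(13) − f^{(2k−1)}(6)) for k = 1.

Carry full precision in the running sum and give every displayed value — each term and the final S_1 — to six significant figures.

The integral term ∫_6^13 ln(x) dx = 15.5938.
½[f(6) + f(13)] = ½[1.79176 + 2.56495] = 2.17835.
Running total after boundary: 17.7721.
Correction k=1: B_{2}/2! · (f^{(1)}(13) − f^{(1)}(6)) = 1/12 · (0.0769231 − 0.166667) = -0.00747863.

S_1 ≈ 17.7647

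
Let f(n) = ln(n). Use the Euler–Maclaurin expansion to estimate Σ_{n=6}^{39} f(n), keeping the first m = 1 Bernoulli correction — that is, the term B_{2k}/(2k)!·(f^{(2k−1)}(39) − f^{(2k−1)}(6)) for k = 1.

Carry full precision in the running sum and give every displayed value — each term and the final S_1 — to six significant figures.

The integral term ∫_6^39 ln(x) dx = 99.1283.
Boundary: ½(f(6) + f(39)) = ½(1.79176 + 3.66356) = 2.72766.
Running total after boundary: 101.856.
k=1: B_{2}/(2)! × [f^{(1)}(39) − f^{(1)}(6)] = 1/12 × (0.0256410 − 0.166667) = -0.0117521.

S_1 ≈ 101.844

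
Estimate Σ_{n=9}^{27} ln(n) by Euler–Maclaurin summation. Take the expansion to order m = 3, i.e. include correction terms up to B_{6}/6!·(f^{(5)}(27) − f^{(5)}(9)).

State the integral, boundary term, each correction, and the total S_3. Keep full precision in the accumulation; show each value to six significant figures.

S_3 ≈ 53.9529

The integral term ∫_9^27 ln(x) dx = 51.2126.
Boundary: ½(f(9) + f(27)) = ½(2.19722 + 3.29584) = 2.74653.
Integral + boundary = 53.9591.
Correction k=1: B_{2}/2! · (f^{(1)}(27) − f^{(1)}(9)) = 1/12 · (0.0370370 − 0.111111) = -0.00617284.
Running total after k=1: 53.9529.
Correction k=2: B_{4}/4! · (f^{(3)}(27) − f^{(3)}(9)) = −1/720 · (0.000101611 − 0.00274348) = 3.66927e-06.
Running total after k=2: 53.9529.
Correction k=3: B_{6}/6! · (f^{(5)}(27) − f^{(5)}(9)) = 1/30240 · (1.67260e-06 − 0.000406442) = -1.33852e-08.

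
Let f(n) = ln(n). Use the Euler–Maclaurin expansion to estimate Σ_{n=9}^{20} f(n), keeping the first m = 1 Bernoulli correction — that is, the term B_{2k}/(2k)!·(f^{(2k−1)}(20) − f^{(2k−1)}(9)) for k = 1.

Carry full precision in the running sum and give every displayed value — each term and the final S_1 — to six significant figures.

∫_9^20 ln(x) dx evaluates to 29.1396.
Boundary: ½(f(9) + f(20)) = ½(2.19722 + 2.99573) = 2.59648.
Integral + boundary = 31.7361.
Correction k=1: B_{2}/2! · (f^{(1)}(20) − f^{(1)}(9)) = 1/12 · (0.0500000 − 0.111111) = -0.00509259.

S_1 ≈ 31.7310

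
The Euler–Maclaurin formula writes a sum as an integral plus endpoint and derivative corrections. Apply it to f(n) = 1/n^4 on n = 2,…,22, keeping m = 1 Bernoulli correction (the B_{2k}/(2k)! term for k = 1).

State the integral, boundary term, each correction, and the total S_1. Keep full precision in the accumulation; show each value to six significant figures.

Integral: ∫_2^22 1/x^4 dx = 0.0416354.
Endpoint term: (f(2) + f(22))/2 = (0.0625000 + 4.26883e-06)/2 = 0.0312521.
Integral + boundary = 0.0728875.
k=1: B_{2}/(2)! × [f^{(1)}(22) − f^{(1)}(2)] = 1/12 × (-7.76152e-07 − (-0.125000)) = 0.0104166.

S_1 ≈ 0.0833041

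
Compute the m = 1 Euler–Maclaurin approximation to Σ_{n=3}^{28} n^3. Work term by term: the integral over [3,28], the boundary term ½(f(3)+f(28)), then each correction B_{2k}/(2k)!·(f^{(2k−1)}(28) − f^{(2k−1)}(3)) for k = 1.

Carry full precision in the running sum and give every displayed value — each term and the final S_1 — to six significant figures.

∫_3^28 x^3 dx evaluates to 153644.
Endpoint term: (f(3) + f(28))/2 = (27.0000 + 21952.0)/2 = 10989.5.
So far: 164633.
Order-1 term: 1/12 · (2352.00 − 27.0000) = 193.750.

S_1 ≈ 164827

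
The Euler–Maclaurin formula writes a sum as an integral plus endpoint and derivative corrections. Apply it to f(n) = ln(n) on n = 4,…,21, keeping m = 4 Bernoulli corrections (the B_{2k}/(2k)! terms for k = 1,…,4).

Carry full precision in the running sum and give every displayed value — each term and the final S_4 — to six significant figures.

∫_4^21 ln(x) dx evaluates to 41.3898.
½[f(4) + f(21)] = ½[1.38629 + 3.04452] = 2.21541.
Running total after boundary: 43.6052.
Correction k=1: B_{2}/2! · (f^{(1)}(21) − f^{(1)}(4)) = 1/12 · (0.0476190 − 0.250000) = -0.0168651.
After k=1: 43.5883.
Correction k=2: B_{4}/4! · (f^{(3)}(21) − f^{(3)}(4)) = −1/720 · (0.000215959 − 0.0312500) = 4.31028e-05.
After k=2: 43.5884.
Correction k=3: B_{6}/6! · (f^{(5)}(21) − f^{(5)}(4)) = 1/30240 · (5.87645e-06 − 0.0234375) = -7.74855e-07.
After k=3: 43.5884.
Correction k=4: B_{8}/8! · (f^{(7)}(21) − f^{(7)}(4)) = −1/1209600 · (3.99758e-07 − 0.0439453) = 3.63301e-08.

S_4 ≈ 43.5884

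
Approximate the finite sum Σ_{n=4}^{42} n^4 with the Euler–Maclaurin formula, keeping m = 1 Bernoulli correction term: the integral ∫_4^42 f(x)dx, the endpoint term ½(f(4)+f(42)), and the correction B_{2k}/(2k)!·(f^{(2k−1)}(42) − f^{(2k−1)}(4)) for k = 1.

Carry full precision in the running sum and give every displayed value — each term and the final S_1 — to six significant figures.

The integral term ∫_4^42 x^4 dx = 2.61380e+07.
½[f(4) + f(42)] = ½[256.000 + 3.11170e+06] = 1.55598e+06.
So far: 2.76940e+07.
Correction k=1: B_{2}/2! · (f^{(1)}(42) − f^{(1)}(4)) = 1/12 · (296352 − 256.000) = 24674.7.

S_1 ≈ 2.77187e+07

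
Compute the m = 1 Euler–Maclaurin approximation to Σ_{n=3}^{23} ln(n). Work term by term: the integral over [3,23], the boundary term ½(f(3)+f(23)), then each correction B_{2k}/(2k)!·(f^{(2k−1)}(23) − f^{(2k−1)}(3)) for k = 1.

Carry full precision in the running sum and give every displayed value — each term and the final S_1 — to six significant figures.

Integral: ∫_3^23 ln(x) dx = 48.8205.
½[f(3) + f(23)] = ½[1.09861 + 3.13549] = 2.11705.
Running total after boundary: 50.9376.
Order-1 term: 1/12 · (0.0434783 − 0.333333) = -0.0241546.

S_1 ≈ 50.9134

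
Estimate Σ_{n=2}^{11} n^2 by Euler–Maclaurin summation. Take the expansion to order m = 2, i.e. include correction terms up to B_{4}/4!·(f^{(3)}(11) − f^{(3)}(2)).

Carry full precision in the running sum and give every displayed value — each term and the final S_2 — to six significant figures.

S_2 ≈ 505.000

Integral: ∫_2^11 x^2 dx = 441.000.
Boundary: ½(f(2) + f(11)) = ½(4.00000 + 121.000) = 62.5000.
So far: 503.500.
k=1: B_{2}/(2)! × [f^{(1)}(11) − f^{(1)}(2)] = 1/12 × (22.0000 − 4.00000) = 1.50000.
Running total after k=1: 505.000.
k=2: B_{4}/(4)! × [f^{(3)}(11) − f^{(3)}(2)] = −1/720 × (0.00000 − 0.00000) = 0.00000.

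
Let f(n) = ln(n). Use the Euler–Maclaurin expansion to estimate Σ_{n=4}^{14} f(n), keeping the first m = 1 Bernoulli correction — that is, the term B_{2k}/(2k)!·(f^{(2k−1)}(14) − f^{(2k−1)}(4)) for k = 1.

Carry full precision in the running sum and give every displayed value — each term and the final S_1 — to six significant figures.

S_1 ≈ 23.3994

∫_4^14 ln(x) dx evaluates to 21.4016.
Boundary: ½(f(4) + f(14)) = ½(1.38629 + 2.63906) = 2.01268.
So far: 23.4143.
Order-1 term: 1/12 · (0.0714286 − 0.250000) = -0.0148810.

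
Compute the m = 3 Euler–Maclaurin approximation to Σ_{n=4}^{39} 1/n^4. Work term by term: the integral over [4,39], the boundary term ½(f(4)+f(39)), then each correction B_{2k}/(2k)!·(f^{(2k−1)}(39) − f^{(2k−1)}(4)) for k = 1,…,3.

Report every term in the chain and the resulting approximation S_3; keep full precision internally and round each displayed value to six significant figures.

S_3 ≈ 0.00747225

The integral term ∫_4^39 1/x^4 dx = 0.00520271.
½[f(4) + f(39)] = ½[0.00390625 + 4.32257e-07] = 0.00195334.
Running total after boundary: 0.00715606.
Order-1 term: 1/12 · (-4.43340e-08 − (-0.00390625)) = 0.000325517.
Partial sum through k=1: 0.00748157.
Order-2 term: −1/720 · (-8.74438e-10 − (-0.00732422)) = -1.01725e-05.
Partial sum through k=2: 0.00747140.
Order-3 term: 1/30240 · (-3.21950e-11 − (-0.0256348)) = 8.47711e-07.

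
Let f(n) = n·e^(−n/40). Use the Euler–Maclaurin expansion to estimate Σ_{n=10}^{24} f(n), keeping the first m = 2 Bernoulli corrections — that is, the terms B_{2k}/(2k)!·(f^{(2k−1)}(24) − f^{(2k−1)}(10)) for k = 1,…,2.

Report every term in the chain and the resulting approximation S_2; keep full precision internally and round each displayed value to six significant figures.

S_2 ≈ 163.093

Integral: ∫_10^24 x·e^(−x/40) dx = 152.644.
Boundary: ½(f(10) + f(24)) = ½(7.78801 + 13.1715) = 10.4797.
So far: 163.124.
k=1: B_{2}/(2)! × [f^{(1)}(24) − f^{(1)}(10)] = 1/12 × (0.219525 − 0.584101) = -0.0303813.
Partial sum through k=1: 163.093.
k=2: B_{4}/(4)! × [f^{(3)}(24) − f^{(3)}(10)] = −1/720 × (0.000823217 − 0.00133856) = 7.15759e-07.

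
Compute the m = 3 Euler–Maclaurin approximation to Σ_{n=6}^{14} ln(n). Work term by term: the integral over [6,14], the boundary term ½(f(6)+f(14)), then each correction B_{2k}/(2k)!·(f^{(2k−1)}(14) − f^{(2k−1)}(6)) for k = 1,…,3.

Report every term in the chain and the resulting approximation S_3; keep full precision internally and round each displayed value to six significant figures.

The integral term ∫_6^14 ln(x) dx = 18.1962.
½[f(6) + f(14)] = ½[1.79176 + 2.63906] = 2.21541.
Integral + boundary = 20.4117.
k=1: B_{2}/(2)! × [f^{(1)}(14) − f^{(1)}(6)] = 1/12 × (0.0714286 − 0.166667) = -0.00793651.
Partial sum through k=1: 20.4037.
k=2: B_{4}/(4)! × [f^{(3)}(14) − f^{(3)}(6)] = −1/720 × (0.000728863 − 0.00925926) = 1.18478e-05.
Partial sum through k=2: 20.4037.
k=3: B_{6}/(6)! × [f^{(5)}(14) − f^{(5)}(6)] = 1/30240 × (4.46243e-05 − 0.00308642) = -1.00588e-07.

S_3 ≈ 20.4037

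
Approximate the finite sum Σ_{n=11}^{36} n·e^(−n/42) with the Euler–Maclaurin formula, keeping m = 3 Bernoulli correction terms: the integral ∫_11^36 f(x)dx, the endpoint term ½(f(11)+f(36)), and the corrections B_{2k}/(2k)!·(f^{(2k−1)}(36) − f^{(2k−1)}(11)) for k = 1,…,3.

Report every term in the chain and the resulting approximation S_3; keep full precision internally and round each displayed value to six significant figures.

∫_11^36 x·e^(−x/42) dx evaluates to 322.849.
Boundary: ½(f(11) + f(36)) = ½(8.46543 + 15.2774) = 11.8714.
Integral + boundary = 334.721.
k=1: B_{2}/(2)! × [f^{(1)}(36) − f^{(1)}(11)] = 1/12 × (0.0606247 − 0.568027) = -0.0422835.
After k=1: 334.678.
k=2: B_{4}/(4)! × [f^{(3)}(36) − f^{(3)}(11)] = −1/720 × (0.000515516 − 0.00119456) = 9.43110e-07.
After k=2: 334.678.
k=3: B_{6}/(6)! × [f^{(5)}(36) − f^{(5)}(11)] = 1/30240 × (5.65003e-07 − 1.17183e-06) = -2.00669e-11.

S_3 ≈ 334.678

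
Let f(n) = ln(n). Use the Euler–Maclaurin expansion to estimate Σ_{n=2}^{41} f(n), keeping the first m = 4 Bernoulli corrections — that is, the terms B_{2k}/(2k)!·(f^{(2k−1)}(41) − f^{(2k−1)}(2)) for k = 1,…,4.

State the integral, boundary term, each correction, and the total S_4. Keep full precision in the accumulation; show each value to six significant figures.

S_4 ≈ 114.034

The integral term ∫_2^41 ln(x) dx = 111.870.
Endpoint term: (f(2) + f(41))/2 = (0.693147 + 3.71357)/2 = 2.20336.
Running total after boundary: 114.074.
Order-1 term: 1/12 · (0.0243902 − 0.500000) = -0.0396341.
After k=1: 114.034.
Order-2 term: −1/720 · (2.90187e-05 − 0.250000) = 0.000347182.
After k=2: 114.034.
Order-3 term: 1/30240 · (2.07153e-07 − 0.750000) = -2.48016e-05.
After k=3: 114.034.
Order-4 term: −1/1209600 · (3.69697e-09 − 5.62500) = 4.65030e-06.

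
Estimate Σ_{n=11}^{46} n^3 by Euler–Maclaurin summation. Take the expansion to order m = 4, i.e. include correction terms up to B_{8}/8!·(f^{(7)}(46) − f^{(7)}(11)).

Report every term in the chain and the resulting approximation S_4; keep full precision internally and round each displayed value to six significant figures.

The integral term ∫_11^46 x^3 dx = 1.11570e+06.
Endpoint term: (f(11) + f(46))/2 = (1331.00 + 97336.0)/2 = 49333.5.
So far: 1.16504e+06.
k=1: B_{2}/(2)! × [f^{(1)}(46) − f^{(1)}(11)] = 1/12 × (6348.00 − 363.000) = 498.750.
After k=1: 1.16554e+06.
k=2: B_{4}/(4)! × [f^{(3)}(46) − f^{(3)}(11)] = −1/720 × (6.00000 − 6.00000) = 0.00000.
After k=2: 1.16554e+06.
k=3: B_{6}/(6)! × [f^{(5)}(46) − f^{(5)}(11)] = 1/30240 × (0.00000 − 0.00000) = 0.00000.
After k=3: 1.16554e+06.
k=4: B_{8}/(8)! × [f^{(7)}(46) − f^{(7)}(11)] = −1/1209600 × (0.00000 − 0.00000) = 0.00000.

S_4 ≈ 1.16554e+06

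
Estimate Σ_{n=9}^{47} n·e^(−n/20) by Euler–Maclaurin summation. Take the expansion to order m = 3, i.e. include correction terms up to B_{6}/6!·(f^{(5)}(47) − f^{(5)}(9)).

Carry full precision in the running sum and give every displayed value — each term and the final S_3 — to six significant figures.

S_3 ≈ 247.100

The integral term ∫_9^47 x·e^(−x/20) dx = 242.030.
Endpoint term: (f(9) + f(47))/2 = (5.73865 + 4.48235)/2 = 5.11050.
Running total after boundary: 247.140.
k=1: B_{2}/(2)! × [f^{(1)}(47) − f^{(1)}(9)] = 1/12 × (-0.128748 − 0.350695) = -0.0399537.
Partial sum through k=1: 247.100.
k=2: B_{4}/(4)! × [f^{(3)}(47) − f^{(3)}(9)] = −1/720 × (0.000154975 − 0.00406488) = 5.43042e-06.
Partial sum through k=2: 247.100.
k=3: B_{6}/(6)! × [f^{(5)}(47) − f^{(5)}(9)] = 1/30240 × (1.57955e-06 − 1.81326e-05) = -5.47388e-10.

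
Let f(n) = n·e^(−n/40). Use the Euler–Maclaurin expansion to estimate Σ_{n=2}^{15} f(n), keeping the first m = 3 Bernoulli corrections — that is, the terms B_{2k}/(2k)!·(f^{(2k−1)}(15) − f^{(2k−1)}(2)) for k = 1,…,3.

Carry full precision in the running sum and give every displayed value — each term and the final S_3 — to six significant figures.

S_3 ≈ 92.0954

∫_2^15 x·e^(−x/40) dx evaluates to 86.0290.
½[f(2) + f(15)] = ½[1.90246 + 10.3093] = 6.10590.
Integral + boundary = 92.1349.
k=1: B_{2}/(2)! × [f^{(1)}(15) − f^{(1)}(2)] = 1/12 × (0.429556 − 0.903668) = -0.0395093.
Running total after k=1: 92.0954.
k=2: B_{4}/(4)! × [f^{(3)}(15) − f^{(3)}(2)] = −1/720 × (0.00112758 − 0.00175383) = 8.69785e-07.
Running total after k=2: 92.0954.
k=3: B_{6}/(6)! × [f^{(5)}(15) − f^{(5)}(2)] = 1/30240 × (1.24168e-06 − 1.83929e-06) = -1.97621e-11.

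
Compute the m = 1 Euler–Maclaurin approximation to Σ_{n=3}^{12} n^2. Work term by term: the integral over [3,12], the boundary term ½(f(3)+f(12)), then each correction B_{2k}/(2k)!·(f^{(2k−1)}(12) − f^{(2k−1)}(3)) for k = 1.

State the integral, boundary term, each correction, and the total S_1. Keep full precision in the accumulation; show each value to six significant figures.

∫_3^12 x^2 dx evaluates to 567.000.
½[f(3) + f(12)] = ½[9.00000 + 144.000] = 76.5000.
So far: 643.500.
Order-1 term: 1/12 · (24.0000 − 6.00000) = 1.50000.

S_1 ≈ 645.000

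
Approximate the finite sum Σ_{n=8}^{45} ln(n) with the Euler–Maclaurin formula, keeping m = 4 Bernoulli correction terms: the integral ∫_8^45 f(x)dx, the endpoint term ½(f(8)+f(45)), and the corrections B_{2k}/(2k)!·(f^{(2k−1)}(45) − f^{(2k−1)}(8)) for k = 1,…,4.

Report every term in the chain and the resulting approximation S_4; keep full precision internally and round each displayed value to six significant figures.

The integral term ∫_8^45 ln(x) dx = 117.664.
Endpoint term: (f(8) + f(45))/2 = (2.07944 + 3.80666)/2 = 2.94305.
Integral + boundary = 120.607.
Correction k=1: B_{2}/2! · (f^{(1)}(45) − f^{(1)}(8)) = 1/12 · (0.0222222 − 0.125000) = -0.00856481.
After k=1: 120.599.
Correction k=2: B_{4}/4! · (f^{(3)}(45) − f^{(3)}(8)) = −1/720 · (2.19479e-05 − 0.00390625) = 5.39486e-06.
After k=2: 120.599.
Correction k=3: B_{6}/6! · (f^{(5)}(45) − f^{(5)}(8)) = 1/30240 · (1.30061e-07 − 0.000732422) = -2.42160e-08.
After k=3: 120.599.
Correction k=4: B_{8}/8! · (f^{(7)}(45) − f^{(7)}(8)) = −1/1209600 · (1.92684e-09 − 0.000343323) = 2.83830e-10.

S_4 ≈ 120.599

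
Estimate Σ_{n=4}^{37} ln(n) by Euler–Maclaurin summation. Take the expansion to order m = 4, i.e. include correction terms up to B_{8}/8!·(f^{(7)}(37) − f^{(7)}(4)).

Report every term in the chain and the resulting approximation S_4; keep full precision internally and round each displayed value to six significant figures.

S_4 ≈ 97.5389

∫_4^37 ln(x) dx evaluates to 95.0588.
Boundary: ½(f(4) + f(37)) = ½(1.38629 + 3.61092) = 2.49861.
So far: 97.5574.
k=1: B_{2}/(2)! × [f^{(1)}(37) − f^{(1)}(4)] = 1/12 × (0.0270270 − 0.250000) = -0.0185811.
Running total after k=1: 97.5388.
k=2: B_{4}/(4)! × [f^{(3)}(37) − f^{(3)}(4)] = −1/720 × (3.94843e-05 − 0.0312500) = 4.33479e-05.
Running total after k=2: 97.5389.
k=3: B_{6}/(6)! × [f^{(5)}(37) − f^{(5)}(4)] = 1/30240 × (3.46101e-07 − 0.0234375) = -7.75038e-07.
Running total after k=3: 97.5389.
k=4: B_{8}/(8)! × [f^{(7)}(37) − f^{(7)}(4)] = −1/1209600 × (7.58439e-09 − 0.0439453) = 3.63304e-08.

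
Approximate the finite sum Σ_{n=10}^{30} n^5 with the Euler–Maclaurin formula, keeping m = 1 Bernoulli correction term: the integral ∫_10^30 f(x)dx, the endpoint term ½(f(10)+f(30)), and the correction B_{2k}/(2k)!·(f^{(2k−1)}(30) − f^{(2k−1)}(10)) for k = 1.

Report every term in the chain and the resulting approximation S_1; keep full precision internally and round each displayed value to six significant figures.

S_1 ≈ 1.33867e+08

Integral: ∫_10^30 x^5 dx = 1.21333e+08.
½[f(10) + f(30)] = ½[100000 + 2.43000e+07] = 1.22000e+07.
Running total after boundary: 1.33533e+08.
Order-1 term: 1/12 · (4.05000e+06 − 50000.0) = 333333.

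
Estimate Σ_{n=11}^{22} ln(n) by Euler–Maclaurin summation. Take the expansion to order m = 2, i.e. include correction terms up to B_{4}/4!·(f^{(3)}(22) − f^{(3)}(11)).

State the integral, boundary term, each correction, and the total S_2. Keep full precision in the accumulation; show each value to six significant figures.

The integral term ∫_11^22 ln(x) dx = 30.6261.
½[f(11) + f(22)] = ½[2.39790 + 3.09104] = 2.74447.
Running total after boundary: 33.3706.
Correction k=1: B_{2}/2! · (f^{(1)}(22) − f^{(1)}(11)) = 1/12 · (0.0454545 − 0.0909091) = -0.00378788.
After k=1: 33.3668.
Correction k=2: B_{4}/4! · (f^{(3)}(22) − f^{(3)}(11)) = −1/720 · (0.000187829 − 0.00150263) = 1.82611e-06.

S_2 ≈ 33.3668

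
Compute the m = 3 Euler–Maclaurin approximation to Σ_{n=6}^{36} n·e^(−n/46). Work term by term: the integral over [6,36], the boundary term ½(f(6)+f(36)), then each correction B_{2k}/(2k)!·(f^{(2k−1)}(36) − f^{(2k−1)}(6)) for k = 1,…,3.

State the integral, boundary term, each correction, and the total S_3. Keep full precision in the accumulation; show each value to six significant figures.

∫_6^36 x·e^(−x/46) dx evaluates to 374.889.
½[f(6) + f(36)] = ½[5.26628 + 16.4596] = 10.8630.
Running total after boundary: 385.752.
k=1: B_{2}/(2)! × [f^{(1)}(36) − f^{(1)}(6)] = 1/12 × (0.0993939 − 0.763229) = -0.0553196.
After k=1: 385.696.
k=2: B_{4}/(4)! × [f^{(3)}(36) − f^{(3)}(6)] = −1/720 × (0.000479120 − 0.00119029) = 9.87739e-07.
After k=2: 385.696.
k=3: B_{6}/(6)! × [f^{(5)}(36) − f^{(5)}(6)] = 1/30240 × (4.30655e-07 − 9.54579e-07) = -1.73255e-11.

S_3 ≈ 385.696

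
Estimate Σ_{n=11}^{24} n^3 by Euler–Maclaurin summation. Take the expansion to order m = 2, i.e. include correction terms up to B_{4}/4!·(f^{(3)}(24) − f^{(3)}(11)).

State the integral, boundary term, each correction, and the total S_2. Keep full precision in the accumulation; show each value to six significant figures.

∫_11^24 x^3 dx evaluates to 79283.8.
Endpoint term: (f(11) + f(24))/2 = (1331.00 + 13824.0)/2 = 7577.50.
Running total after boundary: 86861.2.
k=1: B_{2}/(2)! × [f^{(1)}(24) − f^{(1)}(11)] = 1/12 × (1728.00 − 363.000) = 113.750.
Running total after k=1: 86975.0.
k=2: B_{4}/(4)! × [f^{(3)}(24) − f^{(3)}(11)] = −1/720 × (6.00000 − 6.00000) = 0.00000.

S_2 ≈ 86975.0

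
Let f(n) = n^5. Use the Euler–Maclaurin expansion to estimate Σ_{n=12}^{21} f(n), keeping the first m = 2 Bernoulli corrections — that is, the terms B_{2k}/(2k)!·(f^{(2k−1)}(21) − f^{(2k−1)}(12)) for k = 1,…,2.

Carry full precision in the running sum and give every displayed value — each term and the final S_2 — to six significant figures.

S_2 ≈ 1.60355e+07

∫_12^21 x^5 dx evaluates to 1.37967e+07.
½[f(12) + f(21)] = ½[248832 + 4.08410e+06] = 2.16647e+06.
So far: 1.59632e+07.
k=1: B_{2}/(2)! × [f^{(1)}(21) − f^{(1)}(12)] = 1/12 × (972405 − 103680) = 72393.8.
After k=1: 1.60355e+07.
k=2: B_{4}/(4)! × [f^{(3)}(21) − f^{(3)}(12)] = −1/720 × (26460.0 − 8640.00) = -24.7500.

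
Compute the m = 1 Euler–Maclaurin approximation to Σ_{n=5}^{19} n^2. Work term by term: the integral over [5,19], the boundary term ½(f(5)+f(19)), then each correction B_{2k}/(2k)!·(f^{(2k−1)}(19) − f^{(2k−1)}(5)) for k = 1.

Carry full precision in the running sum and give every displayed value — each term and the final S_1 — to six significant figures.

∫_5^19 x^2 dx evaluates to 2244.67.
Endpoint term: (f(5) + f(19))/2 = (25.0000 + 361.000)/2 = 193.000.
So far: 2437.67.
Order-1 term: 1/12 · (38.0000 − 10.0000) = 2.33333.

S_1 ≈ 2440.00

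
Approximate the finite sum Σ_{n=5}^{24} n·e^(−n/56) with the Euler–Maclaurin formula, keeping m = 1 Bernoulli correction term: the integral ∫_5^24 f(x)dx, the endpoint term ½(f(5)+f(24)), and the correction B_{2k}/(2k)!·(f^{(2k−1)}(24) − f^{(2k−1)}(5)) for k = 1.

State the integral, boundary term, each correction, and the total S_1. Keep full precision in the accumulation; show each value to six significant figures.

The integral term ∫_5^24 x·e^(−x/56) dx = 205.773.
Boundary: ½(f(5) + f(24)) = ½(4.57292 + 15.6345) = 10.1037.
Integral + boundary = 215.876.
k=1: B_{2}/(2)! × [f^{(1)}(24) − f^{(1)}(5)] = 1/12 × (0.372251 − 0.832925) = -0.0383895.

S_1 ≈ 215.838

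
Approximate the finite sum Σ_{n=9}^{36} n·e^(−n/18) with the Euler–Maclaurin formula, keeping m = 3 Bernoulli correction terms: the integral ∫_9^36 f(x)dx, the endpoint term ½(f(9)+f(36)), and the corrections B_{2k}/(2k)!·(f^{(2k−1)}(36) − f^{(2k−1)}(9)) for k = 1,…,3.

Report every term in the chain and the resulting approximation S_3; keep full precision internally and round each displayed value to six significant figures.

S_3 ≈ 168.357

Integral: ∫_9^36 x·e^(−x/18) dx = 163.228.
½[f(9) + f(36)] = ½[5.45878 + 4.87207] = 5.16542.
So far: 168.393.
k=1: B_{2}/(2)! × [f^{(1)}(36) − f^{(1)}(9)] = 1/12 × (-0.135335 − 0.303265) = -0.0365501.
Running total after k=1: 168.357.
k=2: B_{4}/(4)! × [f^{(3)}(36) − f^{(3)}(9)] = −1/720 × (0.000417701 − 0.00468002) = 5.91989e-06.
Running total after k=2: 168.357.
k=3: B_{6}/(6)! × [f^{(5)}(36) − f^{(5)}(9)] = 1/30240 × (3.86761e-06 − 2.60001e-05) = -7.31895e-10.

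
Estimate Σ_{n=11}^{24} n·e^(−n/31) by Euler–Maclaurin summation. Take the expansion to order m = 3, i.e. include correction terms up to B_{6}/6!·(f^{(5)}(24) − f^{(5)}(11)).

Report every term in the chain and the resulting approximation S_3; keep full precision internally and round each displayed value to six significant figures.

The integral term ∫_11^24 x·e^(−x/31) dx = 126.941.
Boundary: ½(f(11) + f(24)) = ½(7.71415 + 11.0658) = 9.38998.
Running total after boundary: 136.331.
Order-1 term: 1/12 · (0.104114 − 0.452443) = -0.0290274.
After k=1: 136.302.
Order-2 term: −1/720 · (0.00106791 − 0.00193030) = 1.19776e-06.
After k=2: 136.302.
Order-3 term: 1/30240 · (2.10977e-06 − 3.52736e-06) = -4.68780e-11.

S_3 ≈ 136.302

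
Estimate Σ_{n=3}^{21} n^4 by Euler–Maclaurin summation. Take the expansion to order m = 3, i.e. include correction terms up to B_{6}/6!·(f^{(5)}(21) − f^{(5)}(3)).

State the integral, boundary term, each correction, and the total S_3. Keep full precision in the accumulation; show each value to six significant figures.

The integral term ∫_3^21 x^4 dx = 816772.
½[f(3) + f(21)] = ½[81.0000 + 194481] = 97281.0.
Integral + boundary = 914053.
Order-1 term: 1/12 · (37044.0 − 108.000) = 3078.00.
Partial sum through k=1: 917131.
Order-2 term: −1/720 · (504.000 − 72.0000) = -0.600000.
Partial sum through k=2: 917130.
Order-3 term: 1/30240 · (0.00000 − 0.00000) = 0.00000.

S_3 ≈ 917130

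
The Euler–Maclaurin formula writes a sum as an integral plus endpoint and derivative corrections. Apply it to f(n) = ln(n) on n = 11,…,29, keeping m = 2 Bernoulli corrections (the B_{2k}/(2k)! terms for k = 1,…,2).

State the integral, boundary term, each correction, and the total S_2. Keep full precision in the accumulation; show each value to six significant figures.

Integral: ∫_11^29 ln(x) dx = 53.2747.
Boundary: ½(f(11) + f(29)) = ½(2.39790 + 3.36730) = 2.88260.
Integral + boundary = 56.1573.
k=1: B_{2}/(2)! × [f^{(1)}(29) − f^{(1)}(11)] = 1/12 × (0.0344828 − 0.0909091) = -0.00470219.
After k=1: 56.1526.
k=2: B_{4}/(4)! × [f^{(3)}(29) − f^{(3)}(11)] = −1/720 × (8.20042e-05 − 0.00150263) = 1.97309e-06.

S_2 ≈ 56.1526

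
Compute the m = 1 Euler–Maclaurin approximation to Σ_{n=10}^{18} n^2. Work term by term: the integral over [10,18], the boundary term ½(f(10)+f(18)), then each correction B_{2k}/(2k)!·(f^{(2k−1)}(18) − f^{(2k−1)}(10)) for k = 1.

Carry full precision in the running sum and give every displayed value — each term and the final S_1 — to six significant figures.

S_1 ≈ 1824.00

∫_10^18 x^2 dx evaluates to 1610.67.
½[f(10) + f(18)] = ½[100.000 + 324.000] = 212.000.
Integral + boundary = 1822.67.
Correction k=1: B_{2}/2! · (f^{(1)}(18) − f^{(1)}(10)) = 1/12 · (36.0000 − 20.0000) = 1.33333.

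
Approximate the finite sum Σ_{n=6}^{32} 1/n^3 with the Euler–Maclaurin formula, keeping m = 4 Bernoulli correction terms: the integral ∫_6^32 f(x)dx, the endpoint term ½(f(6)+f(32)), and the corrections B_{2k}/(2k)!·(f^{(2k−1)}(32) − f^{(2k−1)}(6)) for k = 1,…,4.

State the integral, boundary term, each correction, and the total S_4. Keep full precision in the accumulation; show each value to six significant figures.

S_4 ≈ 0.0159216

Integral: ∫_6^32 1/x^3 dx = 0.0134006.
½[f(6) + f(32)] = ½[0.00462963 + 3.05176e-05] = 0.00233007.
So far: 0.0157307.
Correction k=1: B_{2}/2! · (f^{(1)}(32) − f^{(1)}(6)) = 1/12 · (-2.86102e-06 − (-0.00231481)) = 0.000192663.
After k=1: 0.0159233.
Correction k=2: B_{4}/4! · (f^{(3)}(32) − f^{(3)}(6)) = −1/720 · (-5.58794e-08 − (-0.00128601)) = -1.78604e-06.
After k=2: 0.0159216.
Correction k=3: B_{6}/6! · (f^{(5)}(32) − f^{(5)}(6)) = 1/30240 · (-2.29193e-09 − (-0.00150034)) = 4.96144e-08.
After k=3: 0.0159216.
Correction k=4: B_{8}/8! · (f^{(7)}(32) − f^{(7)}(6)) = −1/1209600 · (-1.61151e-10 − (-0.00300069)) = -2.48073e-09.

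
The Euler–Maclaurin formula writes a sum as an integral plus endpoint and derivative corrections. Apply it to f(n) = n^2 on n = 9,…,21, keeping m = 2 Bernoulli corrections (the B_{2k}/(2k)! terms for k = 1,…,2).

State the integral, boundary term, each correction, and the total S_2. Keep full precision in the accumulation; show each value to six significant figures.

∫_9^21 x^2 dx evaluates to 2844.00.
Endpoint term: (f(9) + f(21))/2 = (81.0000 + 441.000)/2 = 261.000.
So far: 3105.00.
Correction k=1: B_{2}/2! · (f^{(1)}(21) − f^{(1)}(9)) = 1/12 · (42.0000 − 18.0000) = 2.00000.
Partial sum through k=1: 3107.00.
Correction k=2: B_{4}/4! · (f^{(3)}(21) − f^{(3)}(9)) = −1/720 · (0.00000 − 0.00000) = 0.00000.

S_2 ≈ 3107.00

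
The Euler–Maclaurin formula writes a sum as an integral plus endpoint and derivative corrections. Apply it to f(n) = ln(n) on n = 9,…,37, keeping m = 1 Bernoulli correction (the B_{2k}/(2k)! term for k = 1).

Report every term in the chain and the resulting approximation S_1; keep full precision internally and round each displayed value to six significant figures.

The integral term ∫_9^37 ln(x) dx = 85.8289.
½[f(9) + f(37)] = ½[2.19722 + 3.61092] = 2.90407.
Integral + boundary = 88.7330.
Order-1 term: 1/12 · (0.0270270 − 0.111111) = -0.00700701.

S_1 ≈ 88.7260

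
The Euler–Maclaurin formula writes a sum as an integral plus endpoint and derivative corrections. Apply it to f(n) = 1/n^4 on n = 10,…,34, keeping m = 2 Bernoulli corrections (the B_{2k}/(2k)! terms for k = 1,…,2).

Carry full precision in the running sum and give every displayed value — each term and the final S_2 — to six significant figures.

S_2 ≈ 0.000378536

∫_10^34 1/x^4 dx evaluates to 0.000324852.
½[f(10) + f(34)] = ½[0.000100000 + 7.48315e-07] = 5.03742e-05.
So far: 0.000375227.
k=1: B_{2}/(2)! × [f^{(1)}(34) − f^{(1)}(10)] = 1/12 × (-8.80370e-08 − (-4.00000e-05)) = 3.32600e-06.
Partial sum through k=1: 0.000378553.
k=2: B_{4}/(4)! × [f^{(3)}(34) − f^{(3)}(10)] = −1/720 × (-2.28470e-09 − (-1.20000e-05)) = -1.66635e-08.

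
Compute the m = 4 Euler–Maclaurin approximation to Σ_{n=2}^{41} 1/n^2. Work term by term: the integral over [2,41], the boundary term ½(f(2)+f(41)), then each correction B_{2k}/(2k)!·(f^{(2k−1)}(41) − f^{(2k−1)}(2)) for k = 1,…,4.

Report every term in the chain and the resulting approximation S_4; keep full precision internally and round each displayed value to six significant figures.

S_4 ≈ 0.620817

Integral: ∫_2^41 1/x^2 dx = 0.475610.
½[f(2) + f(41)] = ½[0.250000 + 0.000594884] = 0.125297.
So far: 0.600907.
Correction k=1: B_{2}/2! · (f^{(1)}(41) − f^{(1)}(2)) = 1/12 · (-2.90187e-05 − (-0.250000)) = 0.0208309.
Running total after k=1: 0.621738.
Correction k=2: B_{4}/4! · (f^{(3)}(41) − f^{(3)}(2)) = −1/720 · (-2.07153e-07 − (-0.750000)) = -0.00104167.
Running total after k=2: 0.620696.
Correction k=3: B_{6}/6! · (f^{(5)}(41) − f^{(5)}(2)) = 1/30240 · (-3.69697e-09 − (-5.62500)) = 0.000186012.
Running total after k=3: 0.620882.
Correction k=4: B_{8}/8! · (f^{(7)}(41) − f^{(7)}(2)) = −1/1209600 · (-1.23159e-10 − (-78.7500)) = -6.51042e-05.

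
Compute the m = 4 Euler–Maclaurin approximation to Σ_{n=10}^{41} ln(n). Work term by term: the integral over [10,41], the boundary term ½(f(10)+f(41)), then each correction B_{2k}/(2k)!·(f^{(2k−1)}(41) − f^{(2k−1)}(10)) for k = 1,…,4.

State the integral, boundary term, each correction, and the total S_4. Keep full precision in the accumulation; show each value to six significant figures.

∫_10^41 ln(x) dx evaluates to 98.2306.
Boundary: ½(f(10) + f(41)) = ½(2.30259 + 3.71357) = 3.00808.
So far: 101.239.
Order-1 term: 1/12 · (0.0243902 − 0.100000) = -0.00630081.
After k=1: 101.232.
Order-2 term: −1/720 · (2.90187e-05 − 0.00200000) = 2.73747e-06.
After k=2: 101.232.
Order-3 term: 1/30240 · (2.07153e-07 − 0.000240000) = -7.92966e-09.
After k=3: 101.232.
Order-4 term: −1/1209600 · (3.69697e-09 − 7.20000e-05) = 5.95208e-11.

S_4 ≈ 101.232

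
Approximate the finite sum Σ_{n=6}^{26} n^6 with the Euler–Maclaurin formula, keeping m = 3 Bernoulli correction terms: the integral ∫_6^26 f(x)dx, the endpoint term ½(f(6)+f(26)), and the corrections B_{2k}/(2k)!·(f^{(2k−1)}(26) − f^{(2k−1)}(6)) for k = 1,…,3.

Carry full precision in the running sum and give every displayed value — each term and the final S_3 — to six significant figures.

S_3 ≈ 1.30778e+09

The integral term ∫_6^26 x^6 dx = 1.14736e+09.
½[f(6) + f(26)] = ½[46656.0 + 3.08916e+08] = 1.54481e+08.
So far: 1.30184e+09.
k=1: B_{2}/(2)! × [f^{(1)}(26) − f^{(1)}(6)] = 1/12 × (7.12883e+07 − 46656.0) = 5.93680e+06.
Partial sum through k=1: 1.30778e+09.
k=2: B_{4}/(4)! × [f^{(3)}(26) − f^{(3)}(6)] = −1/720 × (2.10912e+06 − 25920.0) = -2893.33.
Partial sum through k=2: 1.30778e+09.
k=3: B_{6}/(6)! × [f^{(5)}(26) − f^{(5)}(6)] = 1/30240 × (18720.0 − 4320.00) = 0.476190.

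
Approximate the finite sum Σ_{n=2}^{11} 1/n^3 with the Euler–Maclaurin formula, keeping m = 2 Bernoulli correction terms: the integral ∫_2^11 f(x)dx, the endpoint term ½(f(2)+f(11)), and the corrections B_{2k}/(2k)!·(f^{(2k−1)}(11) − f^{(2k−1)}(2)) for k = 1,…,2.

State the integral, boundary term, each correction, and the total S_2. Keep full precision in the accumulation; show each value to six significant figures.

S_2 ≈ 0.198049

∫_2^11 1/x^3 dx evaluates to 0.120868.
Endpoint term: (f(2) + f(11))/2 = (0.125000 + 0.000751315)/2 = 0.0628757.
So far: 0.183743.
Order-1 term: 1/12 · (-0.000204904 − (-0.187500)) = 0.0156079.
Running total after k=1: 0.199351.
Order-2 term: −1/720 · (-3.38684e-05 − (-0.937500)) = -0.00130204.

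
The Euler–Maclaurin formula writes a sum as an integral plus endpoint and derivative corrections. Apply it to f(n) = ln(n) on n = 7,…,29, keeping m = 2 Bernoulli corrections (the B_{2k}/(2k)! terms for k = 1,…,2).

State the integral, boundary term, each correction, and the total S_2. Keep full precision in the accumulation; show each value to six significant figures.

∫_7^29 ln(x) dx evaluates to 62.0302.
Boundary: ½(f(7) + f(29)) = ½(1.94591 + 3.36730) = 2.65660.
Integral + boundary = 64.6868.
Order-1 term: 1/12 · (0.0344828 − 0.142857) = -0.00903120.
Partial sum through k=1: 64.6778.
Order-2 term: −1/720 · (8.20042e-05 − 0.00583090) = 7.98458e-06.

S_2 ≈ 64.6778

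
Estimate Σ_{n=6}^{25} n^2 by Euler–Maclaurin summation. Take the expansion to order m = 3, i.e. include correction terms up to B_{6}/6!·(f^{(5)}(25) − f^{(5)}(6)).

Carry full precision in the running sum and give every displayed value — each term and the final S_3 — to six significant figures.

S_3 ≈ 5470.00

∫_6^25 x^2 dx evaluates to 5136.33.
½[f(6) + f(25)] = ½[36.0000 + 625.000] = 330.500.
So far: 5466.83.
k=1: B_{2}/(2)! × [f^{(1)}(25) − f^{(1)}(6)] = 1/12 × (50.0000 − 12.0000) = 3.16667.
Running total after k=1: 5470.00.
k=2: B_{4}/(4)! × [f^{(3)}(25) − f^{(3)}(6)] = −1/720 × (0.00000 − 0.00000) = 0.00000.
Running total after k=2: 5470.00.
k=3: B_{6}/(6)! × [f^{(5)}(25) − f^{(5)}(6)] = 1/30240 × (0.00000 − 0.00000) = 0.00000.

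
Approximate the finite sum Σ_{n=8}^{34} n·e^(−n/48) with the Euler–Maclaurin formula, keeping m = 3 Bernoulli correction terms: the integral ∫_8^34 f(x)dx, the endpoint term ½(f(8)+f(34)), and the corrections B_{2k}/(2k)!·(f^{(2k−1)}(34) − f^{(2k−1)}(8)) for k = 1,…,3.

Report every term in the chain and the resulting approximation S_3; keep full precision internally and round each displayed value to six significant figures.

S_3 ≈ 348.714

The integral term ∫_8^34 x·e^(−x/48) dx = 337.003.
Endpoint term: (f(8) + f(34))/2 = (6.77185 + 16.7438)/2 = 11.7578.
Running total after boundary: 348.761.
Order-1 term: 1/12 · (0.143635 − 0.705401) = -0.0468138.
After k=1: 348.714.
Order-2 term: −1/720 · (0.000489828 − 0.00104096) = 7.65457e-07.
After k=2: 348.714.
Order-3 term: 1/30240 · (3.98140e-07 − 7.70725e-07) = -1.23209e-11.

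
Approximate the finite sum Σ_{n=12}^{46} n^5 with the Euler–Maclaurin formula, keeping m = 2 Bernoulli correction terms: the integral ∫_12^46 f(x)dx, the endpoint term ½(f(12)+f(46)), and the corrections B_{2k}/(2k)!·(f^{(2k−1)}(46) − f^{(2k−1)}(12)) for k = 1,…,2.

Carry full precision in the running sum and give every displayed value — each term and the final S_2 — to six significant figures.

S_2 ≈ 1.68351e+09

Integral: ∫_12^46 x^5 dx = 1.57855e+09.
Boundary: ½(f(12) + f(46)) = ½(248832 + 2.05963e+08) = 1.03106e+08.
Running total after boundary: 1.68166e+09.
Order-1 term: 1/12 · (2.23873e+07 − 103680) = 1.85697e+06.
After k=1: 1.68351e+09.
Order-2 term: −1/720 · (126960 − 8640.00) = -164.333.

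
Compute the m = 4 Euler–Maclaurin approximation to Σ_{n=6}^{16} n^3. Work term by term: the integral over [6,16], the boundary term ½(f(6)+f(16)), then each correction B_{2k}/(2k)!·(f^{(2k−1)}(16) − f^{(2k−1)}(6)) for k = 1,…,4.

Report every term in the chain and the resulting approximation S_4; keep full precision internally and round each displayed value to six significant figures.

S_4 ≈ 18271.0

The integral term ∫_6^16 x^3 dx = 16060.0.
½[f(6) + f(16)] = ½[216.000 + 4096.00] = 2156.00.
So far: 18216.0.
Order-1 term: 1/12 · (768.000 − 108.000) = 55.0000.
After k=1: 18271.0.
Order-2 term: −1/720 · (6.00000 − 6.00000) = 0.00000.
After k=2: 18271.0.
Order-3 term: 1/30240 · (0.00000 − 0.00000) = 0.00000.
After k=3: 18271.0.
Order-4 term: −1/1209600 · (0.00000 − 0.00000) = 0.00000.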